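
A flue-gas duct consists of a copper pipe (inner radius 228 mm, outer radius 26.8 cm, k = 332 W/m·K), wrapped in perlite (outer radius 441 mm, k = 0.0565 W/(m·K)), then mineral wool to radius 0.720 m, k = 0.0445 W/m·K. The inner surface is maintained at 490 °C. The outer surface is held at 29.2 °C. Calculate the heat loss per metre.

Q' = 146 W/m

Resistance network (inner→outer):
  R'_copper = ln(0.268/0.228)/(2πk) = 0.1616/(2π·332) = 7.749×10^-5 m·K/W
  R'_perlite = ln(0.441/0.268)/(2πk) = 0.4981/(2π·0.0565) = 1.403 m·K/W
  R'_mineral wool = ln(0.720/0.441)/(2πk) = 0.4902/(2π·0.0445) = 1.753 m·K/W
ΣR = 7.749×10^-5 + 1.403 + 1.753 = 3.156 m·K/W
Q' = ΔT/ΣR = (490 °C − 29.2 °C)/3.156 = 146 W/m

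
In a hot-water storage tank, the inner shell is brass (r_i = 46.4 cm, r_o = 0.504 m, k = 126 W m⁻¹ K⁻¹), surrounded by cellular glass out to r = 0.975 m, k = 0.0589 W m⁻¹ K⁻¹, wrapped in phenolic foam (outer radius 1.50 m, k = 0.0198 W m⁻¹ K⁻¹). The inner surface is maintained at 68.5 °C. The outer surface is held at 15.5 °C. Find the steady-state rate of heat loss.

Treat each layer as a resistance in series:
  R_brass = (1/0.464 − 1/0.504)/(4πk) = 0.1710/(4π·126) = 1.080×10^-4 K/W
  R_cellular glass = (1/0.504 − 1/0.975)/(4πk) = 0.9585/(4π·0.0589) = 1.295 K/W
  R_phenolic foam = (1/0.975 − 1/1.50)/(4πk) = 0.3590/(4π·0.0198) = 1.443 K/W
ΣR = 1.080×10^-4 + 1.295 + 1.443 = 2.738 K/W
Q = ΔT/ΣR = (68.5 °C − 15.5 °C)/2.738 = 19.4 W

Q = 19.4 W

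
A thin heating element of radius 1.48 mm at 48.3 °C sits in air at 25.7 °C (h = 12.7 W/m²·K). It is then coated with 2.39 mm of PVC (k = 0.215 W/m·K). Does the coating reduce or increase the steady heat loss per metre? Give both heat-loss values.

Critical radius for a cylinder: r_cr = k/h = 0.0169 m = 1.69 cm.
Outer radius after coating: r₂ = 0.00148 + 0.00239 = 0.00387 m.
Since r₁ < r_cr and r₂ ≤ r_cr, the coating moves toward the maximum at r_cr — heat loss rises.
Bare: R = 1/(2πr₁h) = 8.467 m·K/W; Q = 22.6/8.467 = 2.67 W/m.
Coated: R = R_cond + R_conv = 3.950 m·K/W; Q = 22.6/3.950 = 5.72 W/m.

increases: 2.67 → 5.72 W/m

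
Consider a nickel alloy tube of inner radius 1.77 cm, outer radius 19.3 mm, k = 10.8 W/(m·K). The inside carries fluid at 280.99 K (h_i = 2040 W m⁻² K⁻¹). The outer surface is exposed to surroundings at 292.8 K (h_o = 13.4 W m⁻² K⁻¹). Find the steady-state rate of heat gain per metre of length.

Series thermal resistances, inner to outer:
  R'_conv,in = 1/(2πr h) = 1/(2π·0.0177·2040) = 0.004408 m·K/W
  R'_nickel alloy = ln(0.0193/0.0177)/(2πk) = 0.08654/(2π·10.8) = 0.001275 m·K/W
  R'_conv,out = 1/(2πr h) = 1/(2π·0.0193·13.4) = 0.6154 m·K/W
ΣR = 0.004408 + 0.001275 + 0.6154 = 0.6211 m·K/W
Q' = ΔT/ΣR = (280.99 K − 292.8 K)/0.6211 = -19.0 W/m
(Negative Q' ⇒ heat flows inward; heat gain = 19.0 W/m.)

Q' = 19.0 W/m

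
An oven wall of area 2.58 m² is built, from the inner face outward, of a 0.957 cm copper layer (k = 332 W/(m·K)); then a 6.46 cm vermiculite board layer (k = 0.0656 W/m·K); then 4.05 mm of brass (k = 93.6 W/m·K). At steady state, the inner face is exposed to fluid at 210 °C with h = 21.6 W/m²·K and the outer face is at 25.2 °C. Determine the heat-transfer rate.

Resistance network (inner→outer):
  R_conv,in = 1/(hA) = 1/(21.6·2.58) = 0.01794 K/W
  R_copper = L/(kA) = 0.00957/(332·2.58) = 1.117×10^-5 K/W
  R_vermiculite board = L/(kA) = 0.0646/(0.0656·2.58) = 0.3817 K/W
  R_brass = L/(kA) = 0.00405/(93.6·2.58) = 1.677×10^-5 K/W
ΣR = 0.01794 + 1.117×10^-5 + 0.3817 + 1.677×10^-5 = 0.3997 K/W
Q = ΔT/ΣR = (210 °C − 25.2 °C)/0.3997 = 462 W

Q = 462 W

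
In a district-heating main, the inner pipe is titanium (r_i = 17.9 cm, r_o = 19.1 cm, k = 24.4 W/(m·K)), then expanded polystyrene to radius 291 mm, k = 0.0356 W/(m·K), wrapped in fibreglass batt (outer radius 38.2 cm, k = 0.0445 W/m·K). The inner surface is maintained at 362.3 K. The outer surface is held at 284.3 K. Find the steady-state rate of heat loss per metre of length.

Q' = 27.3 W/m

Series thermal resistances, inner to outer:
  R'_titanium = ln(0.191/0.179)/(2πk) = 0.06489/(2π·24.4) = 4.232×10^-4 m·K/W
  R'_expanded polystyrene = ln(0.291/0.191)/(2πk) = 0.4210/(2π·0.0356) = 1.882 m·K/W
  R'_fibreglass batt = ln(0.382/0.291)/(2πk) = 0.2721/(2π·0.0445) = 0.9732 m·K/W
ΣR = 4.232×10^-4 + 1.882 + 0.9732 = 2.856 m·K/W
Q' = ΔT/ΣR = (362.3 K − 284.3 K)/2.856 = 27.3 W/m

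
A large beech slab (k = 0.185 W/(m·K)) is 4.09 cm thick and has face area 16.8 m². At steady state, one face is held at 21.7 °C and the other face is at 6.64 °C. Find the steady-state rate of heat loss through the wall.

Q = kA·ΔT/L = 0.185 × 16.8 × |21.7 °C − 6.64 °C| / 0.0409 = 1140 W

Q = 1140 W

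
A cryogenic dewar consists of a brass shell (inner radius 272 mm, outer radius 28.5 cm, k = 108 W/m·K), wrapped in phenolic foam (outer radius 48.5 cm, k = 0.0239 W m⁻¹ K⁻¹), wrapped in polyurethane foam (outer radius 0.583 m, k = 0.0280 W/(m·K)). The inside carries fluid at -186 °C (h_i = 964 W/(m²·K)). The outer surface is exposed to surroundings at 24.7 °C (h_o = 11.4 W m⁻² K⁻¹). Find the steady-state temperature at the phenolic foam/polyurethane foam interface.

T = -11.7 °C

Treat each layer as a resistance in series:
  R_conv,in = 1/(4πr²h) = 1/(4π·0.272²·964) = 0.001116 K/W
  R_brass = (1/0.272 − 1/0.285)/(4πk) = 0.1677/(4π·108) = 1.236×10^-4 K/W
  R_phenolic foam = (1/0.285 − 1/0.485)/(4πk) = 1.447/(4π·0.0239) = 4.818 K/W
  R_polyurethane foam = (1/0.485 − 1/0.583)/(4πk) = 0.3466/(4π·0.0280) = 0.9850 K/W
  R_conv,out = 1/(4πr²h) = 1/(4π·0.583²·11.4) = 0.02054 K/W
ΣR = 0.001116 + 1.236×10^-4 + 4.818 + 0.9850 + 0.02054 = 5.825 K/W
Q = ΔT/ΣR = (-186 °C − 24.7 °C)/5.825 = -36.17 W
From the inner boundary to the phenolic foam/polyurethane foam interface, ΣR_partial = 4.819 K/W.
T_interface = T_in − Q·ΣR_partial = -186 °C − (-36.17)(4.819) = -11.7 °C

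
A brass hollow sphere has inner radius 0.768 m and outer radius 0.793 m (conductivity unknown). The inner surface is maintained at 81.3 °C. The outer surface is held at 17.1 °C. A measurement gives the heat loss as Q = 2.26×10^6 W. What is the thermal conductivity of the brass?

ΣR = ΔT/Q = |81.3 − 17.1|/2.26×10^6 = 2.841×10^-5 K/W
(1/r₁−1/r₂)/(4πk) = 2.841×10^-5 ⇒ k = 0.04105/(4π·2.841×10^-5) = 115 W/m·K

k = 115 W/m·K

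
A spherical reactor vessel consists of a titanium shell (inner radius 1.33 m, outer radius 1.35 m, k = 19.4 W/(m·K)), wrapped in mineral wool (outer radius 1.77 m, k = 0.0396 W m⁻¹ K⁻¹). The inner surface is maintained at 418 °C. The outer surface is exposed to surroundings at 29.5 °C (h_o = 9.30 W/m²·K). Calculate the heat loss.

Q = 1090 W

Resistance network (inner→outer):
  R_titanium = (1/1.33 − 1/1.35)/(4πk) = 0.01114/(4π·19.4) = 4.569×10^-5 K/W
  R_mineral wool = (1/1.35 − 1/1.77)/(4πk) = 0.1758/(4π·0.0396) = 0.3532 K/W
  R_conv,out = 1/(4πr²h) = 1/(4π·1.77²·9.30) = 0.002731 K/W
ΣR = 4.569×10^-5 + 0.3532 + 0.002731 = 0.3560 K/W
Q = ΔT/ΣR = (418 °C − 29.5 °C)/0.3560 = 1090 W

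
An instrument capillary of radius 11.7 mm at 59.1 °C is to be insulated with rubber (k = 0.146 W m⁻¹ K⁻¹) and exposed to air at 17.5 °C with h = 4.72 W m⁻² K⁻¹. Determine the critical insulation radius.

r_cr = 3.09 cm

For a cylinder, r_cr = k_ins/h = 0.146/4.72 = 0.0309 m = 3.09 cm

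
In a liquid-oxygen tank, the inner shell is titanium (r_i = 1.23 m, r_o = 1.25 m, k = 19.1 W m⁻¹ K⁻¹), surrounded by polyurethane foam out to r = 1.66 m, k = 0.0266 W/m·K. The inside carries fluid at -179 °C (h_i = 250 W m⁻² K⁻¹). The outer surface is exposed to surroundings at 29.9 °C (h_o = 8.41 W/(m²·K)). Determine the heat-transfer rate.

Q = 351 W

Treat each layer as a resistance in series:
  R_conv,in = 1/(4πr²h) = 1/(4π·1.23²·250) = 2.104×10^-4 K/W
  R_titanium = (1/1.23 − 1/1.25)/(4πk) = 0.01301/(4π·19.1) = 5.420×10^-5 K/W
  R_polyurethane foam = (1/1.25 − 1/1.66)/(4πk) = 0.1976/(4π·0.0266) = 0.5911 K/W
  R_conv,out = 1/(4πr²h) = 1/(4π·1.66²·8.41) = 0.003434 K/W
ΣR = 2.104×10^-4 + 5.420×10^-5 + 0.5911 + 0.003434 = 0.5948 K/W
Q = ΔT/ΣR = (-179 °C − 29.9 °C)/0.5948 = -351 W
(Negative Q ⇒ heat flows inward; heat gain = 351 W.)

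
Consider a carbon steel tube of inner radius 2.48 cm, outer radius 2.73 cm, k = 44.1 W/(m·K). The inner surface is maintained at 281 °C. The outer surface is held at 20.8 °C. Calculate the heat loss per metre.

Q' = 751 kW/m

Q' = 2πk·ΔT/ln(r₂/r₁) = 2π × 44.1 × 260.2 / ln(0.0273/0.0248) = 7.51×10^5 W/m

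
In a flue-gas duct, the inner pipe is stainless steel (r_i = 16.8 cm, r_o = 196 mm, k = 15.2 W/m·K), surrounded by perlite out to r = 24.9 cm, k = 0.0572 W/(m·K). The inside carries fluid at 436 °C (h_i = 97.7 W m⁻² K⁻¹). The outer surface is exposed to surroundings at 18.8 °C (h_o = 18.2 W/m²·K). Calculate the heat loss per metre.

Treat each layer as a resistance in series:
  R'_conv,in = 1/(2πr h) = 1/(2π·0.168·97.7) = 0.009697 m·K/W
  R'_stainless steel = ln(0.196/0.168)/(2πk) = 0.1542/(2π·15.2) = 0.001614 m·K/W
  R'_perlite = ln(0.249/0.196)/(2πk) = 0.2393/(2π·0.0572) = 0.6659 m·K/W
  R'_conv,out = 1/(2πr h) = 1/(2π·0.249·18.2) = 0.03512 m·K/W
ΣR = 0.009697 + 0.001614 + 0.6659 + 0.03512 = 0.7123 m·K/W
Q' = ΔT/ΣR = (436 °C − 18.8 °C)/0.7123 = 586 W/m

Q' = 586 W/m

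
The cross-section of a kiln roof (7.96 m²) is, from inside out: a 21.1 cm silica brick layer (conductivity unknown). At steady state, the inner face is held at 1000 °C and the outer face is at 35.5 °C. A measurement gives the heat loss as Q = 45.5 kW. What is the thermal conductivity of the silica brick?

ΣR = ΔT/Q = |1000 − 35.5|/45500 = 0.02120 K/W
L/(kA) = 0.02120 ⇒ k = 0.211/(0.02120·7.96) = 1.25 W/m·K

k = 1.25 W/m·K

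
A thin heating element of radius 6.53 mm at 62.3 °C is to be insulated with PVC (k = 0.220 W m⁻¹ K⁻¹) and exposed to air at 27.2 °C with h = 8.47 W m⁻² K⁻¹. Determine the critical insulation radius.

r_cr = 2.60 cm

For a cylinder, r_cr = k_ins/h = 0.220/8.47 = 0.0260 m = 2.60 cm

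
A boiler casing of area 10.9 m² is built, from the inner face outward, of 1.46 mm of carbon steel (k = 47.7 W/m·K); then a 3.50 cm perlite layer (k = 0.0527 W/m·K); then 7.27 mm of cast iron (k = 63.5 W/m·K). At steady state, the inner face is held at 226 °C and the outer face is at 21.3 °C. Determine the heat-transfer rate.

Q = 3360 W

Treat each layer as a resistance in series:
  R_carbon steel = L/(kA) = 0.00146/(47.7·10.9) = 2.808×10^-6 K/W
  R_perlite = L/(kA) = 0.0350/(0.0527·10.9) = 0.06093 K/W
  R_cast iron = L/(kA) = 0.00727/(63.5·10.9) = 1.050×10^-5 K/W
ΣR = 2.808×10^-6 + 0.06093 + 1.050×10^-5 = 0.06094 K/W
Q = ΔT/ΣR = (226 °C − 21.3 °C)/0.06094 = 3360 W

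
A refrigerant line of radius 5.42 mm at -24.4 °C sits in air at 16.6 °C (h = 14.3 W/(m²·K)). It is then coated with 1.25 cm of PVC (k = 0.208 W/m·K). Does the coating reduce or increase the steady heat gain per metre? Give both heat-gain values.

increases: 20.0 → 26.7 W/m

Critical radius for a cylinder: r_cr = k/h = 0.0145 m = 1.45 cm.
Outer radius after coating: r₂ = 0.00542 + 0.0125 = 0.01792 m.
r₁ < r_cr < r₂: heat gain rises to a maximum at r_cr then falls. Whether the coating helps depends on whether Q(r₂) has dropped back below Q(r₁).
Bare: R = 1/(2πr₁h) = 2.053 m·K/W; Q = 41/2.053 = 20.0 W/m.
Coated: R = R_cond + R_conv = 1.536 m·K/W; Q = 41/1.536 = 26.7 W/m.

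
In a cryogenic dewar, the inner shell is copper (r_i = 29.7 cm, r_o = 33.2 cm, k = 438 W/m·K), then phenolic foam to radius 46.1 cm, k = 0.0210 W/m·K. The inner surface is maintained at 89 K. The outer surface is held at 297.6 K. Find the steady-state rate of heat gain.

Q = 65.3 W

Series thermal resistances, inner to outer:
  R_copper = (1/0.297 − 1/0.332)/(4πk) = 0.3550/(4π·438) = 6.449×10^-5 K/W
  R_phenolic foam = (1/0.332 − 1/0.461)/(4πk) = 0.8429/(4π·0.0210) = 3.194 K/W
ΣR = 6.449×10^-5 + 3.194 = 3.194 K/W
Q = ΔT/ΣR = (89 K − 297.6 K)/3.194 = -65.3 W
(Negative Q ⇒ heat flows inward; heat gain = 65.3 W.)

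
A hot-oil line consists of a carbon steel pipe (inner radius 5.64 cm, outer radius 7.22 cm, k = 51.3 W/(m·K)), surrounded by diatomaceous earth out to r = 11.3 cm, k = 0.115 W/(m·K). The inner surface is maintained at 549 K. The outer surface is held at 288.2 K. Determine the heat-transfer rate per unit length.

Q' = 420 W/m

Series thermal resistances, inner to outer:
  R'_carbon steel = ln(0.0722/0.0564)/(2πk) = 0.2470/(2π·51.3) = 7.662×10^-4 m·K/W
  R'_diatomaceous earth = ln(0.113/0.0722)/(2πk) = 0.4479/(2π·0.115) = 0.6199 m·K/W
ΣR = 7.662×10^-4 + 0.6199 = 0.6207 m·K/W
Q' = ΔT/ΣR = (549 K − 288.2 K)/0.6207 = 420 W/m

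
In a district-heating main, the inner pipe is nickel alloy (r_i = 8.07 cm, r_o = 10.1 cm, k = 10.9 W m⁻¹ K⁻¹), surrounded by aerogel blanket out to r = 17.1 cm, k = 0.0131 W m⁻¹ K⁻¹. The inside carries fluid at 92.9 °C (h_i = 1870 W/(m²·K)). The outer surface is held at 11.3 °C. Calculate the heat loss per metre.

Q' = 12.7 W/m

Series thermal resistances, inner to outer:
  R'_conv,in = 1/(2πr h) = 1/(2π·0.0807·1870) = 0.001055 m·K/W
  R'_nickel alloy = ln(0.101/0.0807)/(2πk) = 0.2244/(2π·10.9) = 0.003276 m·K/W
  R'_aerogel blanket = ln(0.171/0.101)/(2πk) = 0.5265/(2π·0.0131) = 6.397 m·K/W
ΣR = 0.001055 + 0.003276 + 6.397 = 6.401 m·K/W
Q' = ΔT/ΣR = (92.9 °C − 11.3 °C)/6.401 = 12.7 W/m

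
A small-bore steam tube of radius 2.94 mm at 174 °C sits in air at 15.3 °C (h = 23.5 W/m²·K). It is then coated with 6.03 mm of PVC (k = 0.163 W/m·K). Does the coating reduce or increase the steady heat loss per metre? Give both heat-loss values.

Critical radius for a cylinder: r_cr = k/h = 0.00694 m = 0.694 cm.
Outer radius after coating: r₂ = 0.00294 + 0.00603 = 0.00897 m.
r₁ < r_cr < r₂: heat loss rises to a maximum at r_cr then falls. Whether the coating helps depends on whether Q(r₂) has dropped back below Q(r₁).
Bare: R = 1/(2πr₁h) = 2.304 m·K/W; Q = 158.7/2.304 = 68.9 W/m.
Coated: R = R_cond + R_conv = 1.844 m·K/W; Q = 158.7/1.844 = 86.1 W/m.

increases: 68.9 → 86.1 W/m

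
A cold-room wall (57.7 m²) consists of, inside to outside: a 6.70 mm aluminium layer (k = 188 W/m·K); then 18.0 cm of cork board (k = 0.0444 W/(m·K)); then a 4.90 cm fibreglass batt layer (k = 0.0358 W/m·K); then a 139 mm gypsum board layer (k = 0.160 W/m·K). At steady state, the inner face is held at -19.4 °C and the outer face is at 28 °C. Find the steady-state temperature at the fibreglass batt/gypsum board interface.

T = 21.5 °C

Resistance network (inner→outer):
  R_aluminium = L/(kA) = 0.00670/(188·57.7) = 6.176×10^-7 K/W
  R_cork board = L/(kA) = 0.180/(0.0444·57.7) = 0.07026 K/W
  R_fibreglass batt = L/(kA) = 0.0490/(0.0358·57.7) = 0.02372 K/W
  R_gypsum board = L/(kA) = 0.139/(0.160·57.7) = 0.01506 K/W
ΣR = 6.176×10^-7 + 0.07026 + 0.02372 + 0.01506 = 0.1090 K/W
Q = ΔT/ΣR = (-19.4 °C − 28 °C)/0.1090 = -434.9 W
From the inner boundary to the fibreglass batt/gypsum board interface, ΣR_partial = 0.09398 K/W.
T_interface = T_in − Q·ΣR_partial = -19.4 °C − (-434.9)(0.09398) = 21.5 °C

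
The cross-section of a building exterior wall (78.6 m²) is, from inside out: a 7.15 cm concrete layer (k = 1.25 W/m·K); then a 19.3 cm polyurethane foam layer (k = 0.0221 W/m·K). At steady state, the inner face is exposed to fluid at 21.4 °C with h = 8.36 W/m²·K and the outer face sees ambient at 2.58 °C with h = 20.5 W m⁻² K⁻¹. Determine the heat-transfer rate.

Q = 165 W

Resistance network (inner→outer):
  R_conv,in = 1/(hA) = 1/(8.36·78.6) = 0.001522 K/W
  R_concrete = L/(kA) = 0.0715/(1.25·78.6) = 7.277×10^-4 K/W
  R_polyurethane foam = L/(kA) = 0.193/(0.0221·78.6) = 0.1111 K/W
  R_conv,out = 1/(hA) = 1/(20.5·78.6) = 6.206×10^-4 K/W
ΣR = 0.001522 + 7.277×10^-4 + 0.1111 + 6.206×10^-4 = 0.1140 K/W
Q = ΔT/ΣR = (21.4 °C − 2.58 °C)/0.1140 = 165 W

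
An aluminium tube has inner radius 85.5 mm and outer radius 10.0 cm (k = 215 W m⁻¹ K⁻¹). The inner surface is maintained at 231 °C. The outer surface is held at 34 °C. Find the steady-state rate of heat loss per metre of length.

Q' = 1700 kW/m

Q' = 2πk·ΔT/ln(r₂/r₁) = 2π × 215 × 197 / ln(0.100/0.0855) = 1.70×10^6 W/m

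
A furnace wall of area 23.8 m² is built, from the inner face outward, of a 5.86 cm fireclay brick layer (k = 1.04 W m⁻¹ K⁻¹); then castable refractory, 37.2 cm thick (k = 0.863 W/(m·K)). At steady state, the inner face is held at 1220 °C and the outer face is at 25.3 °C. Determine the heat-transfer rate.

Series thermal resistances, inner to outer:
  R_fireclay brick = L/(kA) = 0.0586/(1.04·23.8) = 0.002367 K/W
  R_castable refractory = L/(kA) = 0.372/(0.863·23.8) = 0.01811 K/W
ΣR = 0.002367 + 0.01811 = 0.02048 K/W
Q = ΔT/ΣR = (1220 °C − 25.3 °C)/0.02048 = 58300 W

Q = 58.3 kW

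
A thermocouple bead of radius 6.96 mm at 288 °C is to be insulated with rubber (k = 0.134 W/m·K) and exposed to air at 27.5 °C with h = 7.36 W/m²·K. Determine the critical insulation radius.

r_cr = 3.64 cm

For a sphere, r_cr = 2k_ins/h = 2·0.134/7.36 = 0.0364 m = 3.64 cm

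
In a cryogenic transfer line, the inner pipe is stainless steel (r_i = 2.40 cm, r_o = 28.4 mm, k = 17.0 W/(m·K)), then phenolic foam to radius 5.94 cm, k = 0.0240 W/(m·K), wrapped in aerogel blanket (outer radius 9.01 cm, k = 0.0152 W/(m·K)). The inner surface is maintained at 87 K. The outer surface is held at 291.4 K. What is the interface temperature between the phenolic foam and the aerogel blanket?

T = 195.1 K

Series thermal resistances, inner to outer:
  R'_stainless steel = ln(0.0284/0.0240)/(2πk) = 0.1683/(2π·17.0) = 0.001576 m·K/W
  R'_phenolic foam = ln(0.0594/0.0284)/(2πk) = 0.7379/(2π·0.0240) = 4.893 m·K/W
  R'_aerogel blanket = ln(0.0901/0.0594)/(2πk) = 0.4166/(2π·0.0152) = 4.362 m·K/W
ΣR = 0.001576 + 4.893 + 4.362 = 9.257 m·K/W
Q' = ΔT/ΣR = (87 K − 291.4 K)/9.257 = -22.08 W/m
From the inner boundary to the phenolic foam/aerogel blanket interface, ΣR_partial = 4.895 m·K/W.
T_interface = T_in − Q'·ΣR_partial = 87 K − (-22.08)(4.895) = 195.1 K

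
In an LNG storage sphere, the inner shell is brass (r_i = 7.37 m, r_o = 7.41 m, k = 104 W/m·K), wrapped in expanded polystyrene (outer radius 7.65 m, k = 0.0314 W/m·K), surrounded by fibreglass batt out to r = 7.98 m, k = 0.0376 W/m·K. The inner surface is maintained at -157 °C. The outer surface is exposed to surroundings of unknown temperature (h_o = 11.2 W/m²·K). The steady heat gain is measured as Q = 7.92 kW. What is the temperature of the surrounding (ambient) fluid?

T_out = 19.5 °C

Sum the resistances:
  R_brass = (1/7.37 − 1/7.41)/(4πk) = 7.324×10^-4/(4π·104) = 5.604×10^-7 K/W
  R_expanded polystyrene = (1/7.41 − 1/7.65)/(4πk) = 0.004234/(4π·0.0314) = 0.01073 K/W
  R_fibreglass batt = (1/7.65 − 1/7.98)/(4πk) = 0.005406/(4π·0.0376) = 0.01144 K/W
  R_conv,out = 1/(4πr²h) = 1/(4π·7.98²·11.2) = 1.116×10^-4 K/W
ΣR = 0.02228 K/W
ΔT = Q·ΣR = 7920 × 0.02228 = 176.5 K
Heat flows inward, so T_out = T_in + ΔT = -157 + 176.5 = 19.5 °C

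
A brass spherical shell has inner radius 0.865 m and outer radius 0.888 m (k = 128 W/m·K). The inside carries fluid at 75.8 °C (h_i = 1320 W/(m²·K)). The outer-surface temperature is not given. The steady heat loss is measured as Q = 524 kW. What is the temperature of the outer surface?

Series resistances:
  R_conv,in = 1/(4πr²h) = 1/(4π·0.865²·1320) = 8.057×10^-5 K/W
  R_brass = (1/0.865 − 1/0.888)/(4πk) = 0.02994/(4π·128) = 1.862×10^-5 K/W
ΣR = 9.919×10^-5 K/W
ΔT = Q·ΣR = 5.24×10^5 × 9.919×10^-5 = 51.98 K
Heat flows outward, so T_out = T_in − ΔT = 75.8 − 51.98 = 23.8 °C

T_out = 23.8 °C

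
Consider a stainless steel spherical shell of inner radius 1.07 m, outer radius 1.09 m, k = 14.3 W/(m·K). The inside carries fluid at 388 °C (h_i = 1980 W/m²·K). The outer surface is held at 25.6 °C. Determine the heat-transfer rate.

Resistance network (inner→outer):
  R_conv,in = 1/(4πr²h) = 1/(4π·1.07²·1980) = 3.510×10^-5 K/W
  R_stainless steel = (1/1.07 − 1/1.09)/(4πk) = 0.01715/(4π·14.3) = 9.543×10^-5 K/W
ΣR = 3.510×10^-5 + 9.543×10^-5 = 1.305×10^-4 K/W
Q = ΔT/ΣR = (388 °C − 25.6 °C)/1.305×10^-4 = 2.78×10^6 W

Q = 2780 kW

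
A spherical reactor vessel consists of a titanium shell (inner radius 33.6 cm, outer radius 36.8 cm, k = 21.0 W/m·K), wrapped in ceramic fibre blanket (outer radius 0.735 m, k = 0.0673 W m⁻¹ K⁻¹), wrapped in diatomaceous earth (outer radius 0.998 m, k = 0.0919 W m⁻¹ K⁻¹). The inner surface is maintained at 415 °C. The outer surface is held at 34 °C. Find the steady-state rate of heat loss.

Q = 199 W

Series thermal resistances, inner to outer:
  R_titanium = (1/0.336 − 1/0.368)/(4πk) = 0.2588/(4π·21.0) = 9.807×10^-4 K/W
  R_ceramic fibre blanket = (1/0.368 − 1/0.735)/(4πk) = 1.357/(4π·0.0673) = 1.604 K/W
  R_diatomaceous earth = (1/0.735 − 1/0.998)/(4πk) = 0.3585/(4π·0.0919) = 0.3105 K/W
ΣR = 9.807×10^-4 + 1.604 + 0.3105 = 1.915 K/W
Q = ΔT/ΣR = (415 °C − 34 °C)/1.915 = 199 W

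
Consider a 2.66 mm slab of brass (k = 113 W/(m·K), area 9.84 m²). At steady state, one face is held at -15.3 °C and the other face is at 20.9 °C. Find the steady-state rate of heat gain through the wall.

Q = kA·ΔT/L = 113 × 9.84 × |-15.3 °C − 20.9 °C| / 0.00266 = 1.51×10^7 W

Q = 1.51×10^7 W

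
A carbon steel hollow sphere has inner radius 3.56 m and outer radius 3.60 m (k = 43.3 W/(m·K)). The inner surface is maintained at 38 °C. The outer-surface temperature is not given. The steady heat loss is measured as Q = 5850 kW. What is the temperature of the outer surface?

Series resistances:
  R_carbon steel = (1/3.56 − 1/3.60)/(4πk) = 0.003121/(4π·43.3) = 5.736×10^-6 K/W
ΣR = 5.736×10^-6 K/W
ΔT = Q·ΣR = 5.85×10^6 × 5.736×10^-6 = 33.56 K
Heat flows outward, so T_out = T_in − ΔT = 38 − 33.56 = 4.44 °C

T_out = 4.44 °C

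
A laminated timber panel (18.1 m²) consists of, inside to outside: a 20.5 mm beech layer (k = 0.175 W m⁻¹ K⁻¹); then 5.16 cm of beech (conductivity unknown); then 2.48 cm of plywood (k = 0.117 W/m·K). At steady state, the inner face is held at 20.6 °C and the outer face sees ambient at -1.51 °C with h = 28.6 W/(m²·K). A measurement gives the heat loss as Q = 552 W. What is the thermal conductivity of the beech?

ΣR = ΔT/Q = |20.6 − -1.51|/552 = 0.04005 K/W
Known resistances:
  R_beech = L/(kA) = 0.0205/(0.175·18.1) = 0.006472 K/W
  R_plywood = L/(kA) = 0.0248/(0.117·18.1) = 0.01171 K/W
  R_conv,out = 1/(hA) = 1/(28.6·18.1) = 0.001932 K/W
R_beech = ΣR − ΣR_known = 0.04005 − 0.02011 = 0.01994 K/W
L/(kA) = 0.01994 ⇒ k = 0.0516/(0.01994·18.1) = 0.143 W/m·K

k = 0.143 W/m·K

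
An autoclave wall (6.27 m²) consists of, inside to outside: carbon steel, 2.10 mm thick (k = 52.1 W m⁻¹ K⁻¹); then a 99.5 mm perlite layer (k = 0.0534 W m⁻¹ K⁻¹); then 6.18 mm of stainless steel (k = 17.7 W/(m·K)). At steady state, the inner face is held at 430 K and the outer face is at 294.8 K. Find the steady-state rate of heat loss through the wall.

Q = 455 W

Series thermal resistances, inner to outer:
  R_carbon steel = L/(kA) = 0.00210/(52.1·6.27) = 6.429×10^-6 K/W
  R_perlite = L/(kA) = 0.0995/(0.0534·6.27) = 0.2972 K/W
  R_stainless steel = L/(kA) = 0.00618/(17.7·6.27) = 5.569×10^-5 K/W
ΣR = 6.429×10^-6 + 0.2972 + 5.569×10^-5 = 0.2973 K/W
Q = ΔT/ΣR = (430 K − 294.8 K)/0.2973 = 455 W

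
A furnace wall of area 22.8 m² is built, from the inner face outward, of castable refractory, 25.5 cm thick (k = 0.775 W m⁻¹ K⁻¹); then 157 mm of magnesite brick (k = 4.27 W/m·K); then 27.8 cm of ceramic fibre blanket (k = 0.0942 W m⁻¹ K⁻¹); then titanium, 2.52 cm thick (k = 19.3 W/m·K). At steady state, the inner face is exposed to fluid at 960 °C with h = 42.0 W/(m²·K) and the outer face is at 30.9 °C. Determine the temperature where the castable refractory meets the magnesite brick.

T = 862 °C

Series thermal resistances, inner to outer:
  R_conv,in = 1/(hA) = 1/(42.0·22.8) = 0.001044 K/W
  R_castable refractory = L/(kA) = 0.255/(0.775·22.8) = 0.01443 K/W
  R_magnesite brick = L/(kA) = 0.157/(4.27·22.8) = 0.001613 K/W
  R_ceramic fibre blanket = L/(kA) = 0.278/(0.0942·22.8) = 0.1294 K/W
  R_titanium = L/(kA) = 0.0252/(19.3·22.8) = 5.727×10^-5 K/W
ΣR = 0.001044 + 0.01443 + 0.001613 + 0.1294 + 5.727×10^-5 = 0.1465 K/W
Q = ΔT/ΣR = (960 °C − 30.9 °C)/0.1465 = 6342 W
From the inner boundary to the castable refractory/magnesite brick interface, ΣR_partial = 0.01547 K/W.
T_interface = T_in − Q·ΣR_partial = 960 °C − (6342)(0.01547) = 862 °C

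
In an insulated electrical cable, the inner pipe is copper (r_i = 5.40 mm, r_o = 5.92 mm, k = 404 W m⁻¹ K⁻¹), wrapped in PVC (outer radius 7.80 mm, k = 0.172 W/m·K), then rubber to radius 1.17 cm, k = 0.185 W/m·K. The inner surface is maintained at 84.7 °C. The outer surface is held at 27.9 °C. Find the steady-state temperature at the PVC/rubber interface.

Series thermal resistances, inner to outer:
  R'_copper = ln(0.00592/0.00540)/(2πk) = 0.09194/(2π·404) = 3.622×10^-5 m·K/W
  R'_PVC = ln(0.00780/0.00592)/(2πk) = 0.2758/(2π·0.172) = 0.2552 m·K/W
  R'_rubber = ln(0.0117/0.00780)/(2πk) = 0.4055/(2π·0.185) = 0.3488 m·K/W
ΣR = 3.622×10^-5 + 0.2552 + 0.3488 = 0.6040 m·K/W
Q' = ΔT/ΣR = (84.7 °C − 27.9 °C)/0.6040 = 94.04 W/m
From the inner boundary to the PVC/rubber interface, ΣR_partial = 0.2552 m·K/W.
T_interface = T_in − Q'·ΣR_partial = 84.7 °C − (94.04)(0.2552) = 60.7 °C

T = 60.7 °C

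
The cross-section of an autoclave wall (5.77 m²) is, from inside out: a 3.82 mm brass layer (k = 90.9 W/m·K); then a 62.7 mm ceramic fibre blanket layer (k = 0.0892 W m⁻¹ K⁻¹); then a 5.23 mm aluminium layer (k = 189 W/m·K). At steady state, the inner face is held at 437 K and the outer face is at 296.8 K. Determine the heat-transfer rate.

Series thermal resistances, inner to outer:
  R_brass = L/(kA) = 0.00382/(90.9·5.77) = 7.283×10^-6 K/W
  R_ceramic fibre blanket = L/(kA) = 0.0627/(0.0892·5.77) = 0.1218 K/W
  R_aluminium = L/(kA) = 0.00523/(189·5.77) = 4.796×10^-6 K/W
ΣR = 7.283×10^-6 + 0.1218 + 4.796×10^-6 = 0.1218 K/W
Q = ΔT/ΣR = (437 K − 296.8 K)/0.1218 = 1150 W

Q = 1150 W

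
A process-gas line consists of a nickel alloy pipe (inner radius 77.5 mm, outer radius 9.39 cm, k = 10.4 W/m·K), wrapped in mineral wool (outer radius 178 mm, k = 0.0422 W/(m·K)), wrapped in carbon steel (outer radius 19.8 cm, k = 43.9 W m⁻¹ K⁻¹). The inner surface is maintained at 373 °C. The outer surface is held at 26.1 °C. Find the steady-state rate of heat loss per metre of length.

Series thermal resistances, inner to outer:
  R'_nickel alloy = ln(0.0939/0.0775)/(2πk) = 0.1920/(2π·10.4) = 0.002938 m·K/W
  R'_mineral wool = ln(0.178/0.0939)/(2πk) = 0.6396/(2π·0.0422) = 2.412 m·K/W
  R'_carbon steel = ln(0.198/0.178)/(2πk) = 0.1065/(2π·43.9) = 3.860×10^-4 m·K/W
ΣR = 0.002938 + 2.412 + 3.860×10^-4 = 2.415 m·K/W
Q' = ΔT/ΣR = (373 °C − 26.1 °C)/2.415 = 144 W/m

Q' = 144 W/m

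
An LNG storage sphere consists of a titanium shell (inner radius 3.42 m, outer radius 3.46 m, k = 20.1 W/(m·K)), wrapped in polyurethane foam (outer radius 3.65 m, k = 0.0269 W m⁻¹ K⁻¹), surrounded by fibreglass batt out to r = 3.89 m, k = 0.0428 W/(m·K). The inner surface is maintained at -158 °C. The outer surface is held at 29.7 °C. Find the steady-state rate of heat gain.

Treat each layer as a resistance in series:
  R_titanium = (1/3.42 − 1/3.46)/(4πk) = 0.003380/(4π·20.1) = 1.338×10^-5 K/W
  R_polyurethane foam = (1/3.46 − 1/3.65)/(4πk) = 0.01504/(4π·0.0269) = 0.04451 K/W
  R_fibreglass batt = (1/3.65 − 1/3.89)/(4πk) = 0.01690/(4π·0.0428) = 0.03143 K/W
ΣR = 1.338×10^-5 + 0.04451 + 0.03143 = 0.07595 K/W
Q = ΔT/ΣR = (-158 °C − 29.7 °C)/0.07595 = -2470 W
(Negative Q ⇒ heat flows inward; heat gain = 2470 W.)

Q = 2.47 kW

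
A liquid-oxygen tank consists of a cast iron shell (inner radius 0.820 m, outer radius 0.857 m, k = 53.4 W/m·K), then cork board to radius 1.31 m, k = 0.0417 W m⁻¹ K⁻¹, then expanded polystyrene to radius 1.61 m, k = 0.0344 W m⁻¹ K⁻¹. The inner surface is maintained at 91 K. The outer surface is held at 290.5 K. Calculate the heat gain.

Q = 182 W

Treat each layer as a resistance in series:
  R_cast iron = (1/0.820 − 1/0.857)/(4πk) = 0.05265/(4π·53.4) = 7.846×10^-5 K/W
  R_cork board = (1/0.857 − 1/1.31)/(4πk) = 0.4035/(4π·0.0417) = 0.7700 K/W
  R_expanded polystyrene = (1/1.31 − 1/1.61)/(4πk) = 0.1422/(4π·0.0344) = 0.3290 K/W
ΣR = 7.846×10^-5 + 0.7700 + 0.3290 = 1.099 K/W
Q = ΔT/ΣR = (91 K − 290.5 K)/1.099 = -182 W
(Negative Q ⇒ heat flows inward; heat gain = 182 W.)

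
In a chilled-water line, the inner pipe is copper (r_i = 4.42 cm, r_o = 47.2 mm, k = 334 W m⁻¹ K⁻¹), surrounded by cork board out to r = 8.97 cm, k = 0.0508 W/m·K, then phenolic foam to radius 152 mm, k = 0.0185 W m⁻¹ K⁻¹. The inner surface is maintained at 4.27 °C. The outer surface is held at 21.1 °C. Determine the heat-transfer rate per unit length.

Q' = 2.57 W/m

Resistance network (inner→outer):
  R'_copper = ln(0.0472/0.0442)/(2πk) = 0.06567/(2π·334) = 3.129×10^-5 m·K/W
  R'_cork board = ln(0.0897/0.0472)/(2πk) = 0.6421/(2π·0.0508) = 2.012 m·K/W
  R'_phenolic foam = ln(0.152/0.0897)/(2πk) = 0.5274/(2π·0.0185) = 4.537 m·K/W
ΣR = 3.129×10^-5 + 2.012 + 4.537 = 6.549 m·K/W
Q' = ΔT/ΣR = (4.27 °C − 21.1 °C)/6.549 = -2.57 W/m
(Negative Q' ⇒ heat flows inward; heat gain = 2.57 W/m.)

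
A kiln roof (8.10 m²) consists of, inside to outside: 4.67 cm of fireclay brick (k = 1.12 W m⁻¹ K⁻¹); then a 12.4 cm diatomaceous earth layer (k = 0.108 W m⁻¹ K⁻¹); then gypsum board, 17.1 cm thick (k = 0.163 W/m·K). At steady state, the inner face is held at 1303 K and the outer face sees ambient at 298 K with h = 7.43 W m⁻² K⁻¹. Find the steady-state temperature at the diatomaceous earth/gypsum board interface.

Treat each layer as a resistance in series:
  R_fireclay brick = L/(kA) = 0.0467/(1.12·8.10) = 0.005148 K/W
  R_diatomaceous earth = L/(kA) = 0.124/(0.108·8.10) = 0.1417 K/W
  R_gypsum board = L/(kA) = 0.171/(0.163·8.10) = 0.1295 K/W
  R_conv,out = 1/(hA) = 1/(7.43·8.10) = 0.01662 K/W
ΣR = 0.005148 + 0.1417 + 0.1295 + 0.01662 = 0.2930 K/W
Q = ΔT/ΣR = (1303 K − 298 K)/0.2930 = 3430 W
From the inner boundary to the diatomaceous earth/gypsum board interface, ΣR_partial = 0.1468 K/W.
T_interface = T_in − Q·ΣR_partial = 1303 K − (3430)(0.1468) = 799 K

T = 799 K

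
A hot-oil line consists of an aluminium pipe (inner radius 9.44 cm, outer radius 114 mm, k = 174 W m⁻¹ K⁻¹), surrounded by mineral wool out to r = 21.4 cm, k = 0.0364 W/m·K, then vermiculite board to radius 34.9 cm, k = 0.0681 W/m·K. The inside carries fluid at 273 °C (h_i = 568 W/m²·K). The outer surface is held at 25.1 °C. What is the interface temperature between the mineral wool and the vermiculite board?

Treat each layer as a resistance in series:
  R'_conv,in = 1/(2πr h) = 1/(2π·0.0944·568) = 0.002968 m·K/W
  R'_aluminium = ln(0.114/0.0944)/(2πk) = 0.1887/(2π·174) = 1.726×10^-4 m·K/W
  R'_mineral wool = ln(0.214/0.114)/(2πk) = 0.6298/(2π·0.0364) = 2.754 m·K/W
  R'_vermiculite board = ln(0.349/0.214)/(2πk) = 0.4891/(2π·0.0681) = 1.143 m·K/W
ΣR = 0.002968 + 1.726×10^-4 + 2.754 + 1.143 = 3.900 m·K/W
Q' = ΔT/ΣR = (273 °C − 25.1 °C)/3.900 = 63.56 W/m
From the inner boundary to the mineral wool/vermiculite board interface, ΣR_partial = 2.757 m·K/W.
T_interface = T_in − Q'·ΣR_partial = 273 °C − (63.56)(2.757) = 97.8 °C

T = 97.8 °C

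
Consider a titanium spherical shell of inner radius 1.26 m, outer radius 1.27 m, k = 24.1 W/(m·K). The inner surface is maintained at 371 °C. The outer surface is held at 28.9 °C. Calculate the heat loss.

Q = 16600 kW

Q = 4πk·ΔT/(1/r₁ − 1/r₂) = 4π × 24.1 × 342.1 / (1/1.26 − 1/1.27) = 1.66×10^7 W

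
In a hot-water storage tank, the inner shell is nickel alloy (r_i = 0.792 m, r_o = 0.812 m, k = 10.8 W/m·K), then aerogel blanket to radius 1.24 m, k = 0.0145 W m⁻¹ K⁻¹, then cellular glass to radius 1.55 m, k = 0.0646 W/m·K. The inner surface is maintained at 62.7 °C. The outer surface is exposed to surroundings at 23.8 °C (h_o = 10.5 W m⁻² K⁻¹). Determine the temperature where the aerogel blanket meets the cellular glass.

Resistance network (inner→outer):
  R_nickel alloy = (1/0.792 − 1/0.812)/(4πk) = 0.03110/(4π·10.8) = 2.291×10^-4 K/W
  R_aerogel blanket = (1/0.812 − 1/1.24)/(4πk) = 0.4251/(4π·0.0145) = 2.333 K/W
  R_cellular glass = (1/1.24 − 1/1.55)/(4πk) = 0.1613/(4π·0.0646) = 0.1987 K/W
  R_conv,out = 1/(4πr²h) = 1/(4π·1.55²·10.5) = 0.003155 K/W
ΣR = 2.291×10^-4 + 2.333 + 0.1987 + 0.003155 = 2.535 K/W
Q = ΔT/ΣR = (62.7 °C − 23.8 °C)/2.535 = 15.35 W
From the inner boundary to the aerogel blanket/cellular glass interface, ΣR_partial = 2.333 K/W.
T_interface = T_in − Q·ΣR_partial = 62.7 °C − (15.35)(2.333) = 26.9 °C

T = 26.9 °C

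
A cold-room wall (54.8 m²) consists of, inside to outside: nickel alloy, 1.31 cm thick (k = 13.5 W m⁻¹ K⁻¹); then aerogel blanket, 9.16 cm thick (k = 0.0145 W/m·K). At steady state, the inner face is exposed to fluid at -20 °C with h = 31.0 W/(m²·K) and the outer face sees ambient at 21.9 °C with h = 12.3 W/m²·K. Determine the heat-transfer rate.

Q = 357 W

Resistance network (inner→outer):
  R_conv,in = 1/(hA) = 1/(31.0·54.8) = 5.887×10^-4 K/W
  R_nickel alloy = L/(kA) = 0.0131/(13.5·54.8) = 1.771×10^-5 K/W
  R_aerogel blanket = L/(kA) = 0.0916/(0.0145·54.8) = 0.1153 K/W
  R_conv,out = 1/(hA) = 1/(12.3·54.8) = 0.001484 K/W
ΣR = 5.887×10^-4 + 1.771×10^-5 + 0.1153 + 0.001484 = 0.1174 K/W
Q = ΔT/ΣR = (-20 °C − 21.9 °C)/0.1174 = -357 W
(Negative Q ⇒ heat flows inward; heat gain = 357 W.)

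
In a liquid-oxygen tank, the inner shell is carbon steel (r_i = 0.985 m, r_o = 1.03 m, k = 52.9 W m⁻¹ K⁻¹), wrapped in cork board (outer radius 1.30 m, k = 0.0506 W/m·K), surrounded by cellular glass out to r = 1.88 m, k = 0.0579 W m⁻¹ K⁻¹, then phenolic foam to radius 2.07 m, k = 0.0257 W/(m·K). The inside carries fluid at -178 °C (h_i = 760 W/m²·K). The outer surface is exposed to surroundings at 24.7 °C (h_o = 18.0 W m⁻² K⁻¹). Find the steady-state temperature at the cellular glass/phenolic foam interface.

T = -14.1 °C

Resistance network (inner→outer):
  R_conv,in = 1/(4πr²h) = 1/(4π·0.985²·760) = 1.079×10^-4 K/W
  R_carbon steel = (1/0.985 − 1/1.03)/(4πk) = 0.04435/(4π·52.9) = 6.672×10^-5 K/W
  R_cork board = (1/1.03 − 1/1.30)/(4πk) = 0.2016/(4π·0.0506) = 0.3171 K/W
  R_cellular glass = (1/1.30 − 1/1.88)/(4πk) = 0.2373/(4π·0.0579) = 0.3262 K/W
  R_phenolic foam = (1/1.88 − 1/2.07)/(4πk) = 0.04882/(4π·0.0257) = 0.1512 K/W
  R_conv,out = 1/(4πr²h) = 1/(4π·2.07²·18.0) = 0.001032 K/W
ΣR = 1.079×10^-4 + 6.672×10^-5 + 0.3171 + 0.3262 + 0.1512 + 0.001032 = 0.7957 K/W
Q = ΔT/ΣR = (-178 °C − 24.7 °C)/0.7957 = -254.7 W
From the inner boundary to the cellular glass/phenolic foam interface, ΣR_partial = 0.6435 K/W.
T_interface = T_in − Q·ΣR_partial = -178 °C − (-254.7)(0.6435) = -14.1 °C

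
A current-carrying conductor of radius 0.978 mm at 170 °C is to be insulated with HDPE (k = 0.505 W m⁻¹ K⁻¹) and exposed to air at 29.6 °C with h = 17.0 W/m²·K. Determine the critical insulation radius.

r_cr = 2.97 cm

For a cylinder, r_cr = k_ins/h = 0.505/17.0 = 0.0297 m = 2.97 cm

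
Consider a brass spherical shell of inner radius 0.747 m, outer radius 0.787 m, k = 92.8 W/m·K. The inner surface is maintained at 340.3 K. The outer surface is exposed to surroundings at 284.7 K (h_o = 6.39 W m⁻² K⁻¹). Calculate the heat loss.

Q = 2760 W

Resistance network (inner→outer):
  R_brass = (1/0.747 − 1/0.787)/(4πk) = 0.06804/(4π·92.8) = 5.835×10^-5 K/W
  R_conv,out = 1/(4πr²h) = 1/(4π·0.787²·6.39) = 0.02011 K/W
ΣR = 5.835×10^-5 + 0.02011 = 0.02017 K/W
Q = ΔT/ΣR = (340.3 K − 284.7 K)/0.02017 = 2760 W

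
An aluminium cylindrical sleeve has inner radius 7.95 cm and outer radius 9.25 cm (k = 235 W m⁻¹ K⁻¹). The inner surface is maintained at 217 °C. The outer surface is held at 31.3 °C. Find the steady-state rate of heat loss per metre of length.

Q' = 1.81×10^6 W/m

Q' = 2πk·ΔT/ln(r₂/r₁) = 2π × 235 × 185.7 / ln(0.0925/0.0795) = 1.81×10^6 W/m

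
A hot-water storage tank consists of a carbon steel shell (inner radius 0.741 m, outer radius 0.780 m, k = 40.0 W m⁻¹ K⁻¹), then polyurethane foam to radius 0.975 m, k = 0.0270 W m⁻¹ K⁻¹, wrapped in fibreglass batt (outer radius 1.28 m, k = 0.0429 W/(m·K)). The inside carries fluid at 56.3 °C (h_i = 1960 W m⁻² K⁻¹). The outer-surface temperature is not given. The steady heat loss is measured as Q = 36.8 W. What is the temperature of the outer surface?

Sum the resistances:
  R_conv,in = 1/(4πr²h) = 1/(4π·0.741²·1960) = 7.394×10^-5 K/W
  R_carbon steel = (1/0.741 − 1/0.780)/(4πk) = 0.06748/(4π·40.0) = 1.342×10^-4 K/W
  R_polyurethane foam = (1/0.780 − 1/0.975)/(4πk) = 0.2564/(4π·0.0270) = 0.7557 K/W
  R_fibreglass batt = (1/0.975 − 1/1.28)/(4πk) = 0.2444/(4π·0.0429) = 0.4533 K/W
ΣR = 1.209 K/W
ΔT = Q·ΣR = 36.8 × 1.209 = 44.49 K
Heat flows outward, so T_out = T_in − ΔT = 56.3 − 44.49 = 11.8 °C

T_out = 11.8 °C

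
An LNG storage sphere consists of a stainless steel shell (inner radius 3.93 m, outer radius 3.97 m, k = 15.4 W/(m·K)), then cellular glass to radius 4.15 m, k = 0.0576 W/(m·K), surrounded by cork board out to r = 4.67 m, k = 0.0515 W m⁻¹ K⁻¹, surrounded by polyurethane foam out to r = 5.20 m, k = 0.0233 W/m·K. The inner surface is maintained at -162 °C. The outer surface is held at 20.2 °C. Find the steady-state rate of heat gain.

Q = 1390 W

Resistance network (inner→outer):
  R_stainless steel = (1/3.93 − 1/3.97)/(4πk) = 0.002564/(4π·15.4) = 1.325×10^-5 K/W
  R_cellular glass = (1/3.97 − 1/4.15)/(4πk) = 0.01093/(4π·0.0576) = 0.01509 K/W
  R_cork board = (1/4.15 − 1/4.67)/(4πk) = 0.02683/(4π·0.0515) = 0.04146 K/W
  R_polyurethane foam = (1/4.67 − 1/5.20)/(4πk) = 0.02183/(4π·0.0233) = 0.07454 K/W
ΣR = 1.325×10^-5 + 0.01509 + 0.04146 + 0.07454 = 0.1311 K/W
Q = ΔT/ΣR = (-162 °C − 20.2 °C)/0.1311 = -1390 W
(Negative Q ⇒ heat flows inward; heat gain = 1390 W.)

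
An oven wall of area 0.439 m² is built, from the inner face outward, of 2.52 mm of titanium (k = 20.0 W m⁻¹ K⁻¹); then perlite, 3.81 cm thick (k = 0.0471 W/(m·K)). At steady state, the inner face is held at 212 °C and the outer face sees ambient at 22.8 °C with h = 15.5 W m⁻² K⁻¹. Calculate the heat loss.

Treat each layer as a resistance in series:
  R_titanium = L/(kA) = 0.00252/(20.0·0.439) = 2.870×10^-4 K/W
  R_perlite = L/(kA) = 0.0381/(0.0471·0.439) = 1.843 K/W
  R_conv,out = 1/(hA) = 1/(15.5·0.439) = 0.1470 K/W
ΣR = 2.870×10^-4 + 1.843 + 0.1470 = 1.990 K/W
Q = ΔT/ΣR = (212 °C − 22.8 °C)/1.990 = 95.1 W

Q = 95.1 W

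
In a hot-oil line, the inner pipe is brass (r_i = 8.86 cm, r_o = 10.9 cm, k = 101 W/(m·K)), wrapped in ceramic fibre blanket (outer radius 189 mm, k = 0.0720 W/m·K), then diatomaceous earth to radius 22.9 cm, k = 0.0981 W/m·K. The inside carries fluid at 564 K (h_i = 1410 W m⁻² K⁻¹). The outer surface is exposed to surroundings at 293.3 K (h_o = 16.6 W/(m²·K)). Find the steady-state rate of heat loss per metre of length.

Q' = 172 W/m

Series thermal resistances, inner to outer:
  R'_conv,in = 1/(2πr h) = 1/(2π·0.0886·1410) = 0.001274 m·K/W
  R'_brass = ln(0.109/0.0886)/(2πk) = 0.2072/(2π·101) = 3.265×10^-4 m·K/W
  R'_ceramic fibre blanket = ln(0.189/0.109)/(2πk) = 0.5504/(2π·0.0720) = 1.217 m·K/W
  R'_diatomaceous earth = ln(0.229/0.189)/(2πk) = 0.1920/(2π·0.0981) = 0.3115 m·K/W
  R'_conv,out = 1/(2πr h) = 1/(2π·0.229·16.6) = 0.04187 m·K/W
ΣR = 0.001274 + 3.265×10^-4 + 1.217 + 0.3115 + 0.04187 = 1.572 m·K/W
Q' = ΔT/ΣR = (564 K − 293.3 K)/1.572 = 172 W/m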